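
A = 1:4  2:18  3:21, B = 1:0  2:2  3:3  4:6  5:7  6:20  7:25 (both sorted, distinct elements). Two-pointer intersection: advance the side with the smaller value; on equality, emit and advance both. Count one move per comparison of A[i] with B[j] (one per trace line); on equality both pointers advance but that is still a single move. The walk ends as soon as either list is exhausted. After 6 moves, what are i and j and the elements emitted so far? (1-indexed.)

i=2, j=6, emitted=[]

[i=1,j=1] 4>0 → j++
[i=1,j=2] 4>2 → j++
[i=1,j=3] 4>3 → j++
[i=1,j=4] 4<6 → i++
[i=2,j=4] 18>6 → j++
[i=2,j=5] 18>7 → j++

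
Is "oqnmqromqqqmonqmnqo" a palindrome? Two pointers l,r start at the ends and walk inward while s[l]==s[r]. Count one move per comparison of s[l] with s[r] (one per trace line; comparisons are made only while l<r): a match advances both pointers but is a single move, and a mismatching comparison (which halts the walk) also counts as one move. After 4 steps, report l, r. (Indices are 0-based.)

l=4, r=14

[0,18] 'o'=='o' → l++,r--
[1,17] 'q'=='q' → l++,r--
[2,16] 'n'=='n' → l++,r--
[3,15] 'm'=='m' → l++,r--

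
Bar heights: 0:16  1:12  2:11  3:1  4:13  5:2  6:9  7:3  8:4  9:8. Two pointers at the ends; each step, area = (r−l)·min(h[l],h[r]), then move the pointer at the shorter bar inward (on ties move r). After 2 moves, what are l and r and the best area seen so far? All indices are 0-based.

[0,9] min(16,8)*9=72 best=72 * → r--
[0,8] min(16,4)*8=32 best=72 → r--

l=0, r=7, best area=72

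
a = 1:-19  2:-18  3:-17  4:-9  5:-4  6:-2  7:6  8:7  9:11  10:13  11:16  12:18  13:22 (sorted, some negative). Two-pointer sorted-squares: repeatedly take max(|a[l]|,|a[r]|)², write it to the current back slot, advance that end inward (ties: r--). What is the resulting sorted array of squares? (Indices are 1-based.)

[1,13] |-19|<=|22| out[13]=484 → r--
[1,12] |-19|>|18| out[12]=361 → l++
[2,12] |-18|<=|18| out[11]=324 → r--
[2,11] |-18|>|16| out[10]=324 → l++
[3,11] |-17|>|16| out[9]=289 → l++
[4,11] |-9|<=|16| out[8]=256 → r--
[4,10] |-9|<=|13| out[7]=169 → r--
[4,9] |-9|<=|11| out[6]=121 → r--
[4,8] |-9|>|7| out[5]=81 → l++
[5,8] |-4|<=|7| out[4]=49 → r--
[5,7] |-4|<=|6| out[3]=36 → r--
[5,6] |-4|>|-2| out[2]=16 → l++
[6,6] |-2|<=|-2| out[1]=4 → r--

[4, 16, 36, 49, 81, 121, 169, 256, 289, 324, 324, 361, 484]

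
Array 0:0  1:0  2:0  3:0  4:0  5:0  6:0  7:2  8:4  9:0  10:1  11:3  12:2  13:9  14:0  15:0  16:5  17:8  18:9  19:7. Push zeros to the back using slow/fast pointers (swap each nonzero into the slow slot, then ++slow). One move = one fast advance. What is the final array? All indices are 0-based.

(s=0,f=0) a[fast]=0 → fast++
(s=0,f=1) a[fast]=0 → fast++
(s=0,f=2) a[fast]=0 → fast++
(s=0,f=3) a[fast]=0 → fast++
(s=0,f=4) a[fast]=0 → fast++
(s=0,f=5) a[fast]=0 → fast++
(s=0,f=6) a[fast]=0 → fast++
(s=0,f=7) a[fast]=2≠0 swap→a[0]=2 → slow++,fast++
(s=1,f=8) a[fast]=4≠0 swap→a[1]=4 → slow++,fast++
(s=2,f=9) a[fast]=0 → fast++
(s=2,f=10) a[fast]=1≠0 swap→a[2]=1 → slow++,fast++
(s=3,f=11) a[fast]=3≠0 swap→a[3]=3 → slow++,fast++
(s=4,f=12) a[fast]=2≠0 swap→a[4]=2 → slow++,fast++
(s=5,f=13) a[fast]=9≠0 swap→a[5]=9 → slow++,fast++
(s=6,f=14) a[fast]=0 → fast++
(s=6,f=15) a[fast]=0 → fast++
(s=6,f=16) a[fast]=5≠0 swap→a[6]=5 → slow++,fast++
(s=7,f=17) a[fast]=8≠0 swap→a[7]=8 → slow++,fast++
(s=8,f=18) a[fast]=9≠0 swap→a[8]=9 → slow++,fast++
(s=9,f=19) a[fast]=7≠0 swap→a[9]=7 → slow++,fast++

[2, 4, 1, 3, 2, 9, 5, 8, 9, 7, 0, 0, 0, 0, 0, 0, 0, 0, 0, 0]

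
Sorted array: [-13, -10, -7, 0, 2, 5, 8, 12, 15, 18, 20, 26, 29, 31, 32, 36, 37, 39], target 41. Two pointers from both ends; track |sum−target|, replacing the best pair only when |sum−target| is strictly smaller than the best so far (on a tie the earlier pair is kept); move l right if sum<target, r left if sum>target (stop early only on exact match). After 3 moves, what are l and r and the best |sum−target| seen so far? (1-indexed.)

[1,18] -13+39=26 d=15 * → l++
[2,18] -10+39=29 d=12 * → l++
[3,18] -7+39=32 d=9 * → l++

l=4, r=18, best |Δ|=9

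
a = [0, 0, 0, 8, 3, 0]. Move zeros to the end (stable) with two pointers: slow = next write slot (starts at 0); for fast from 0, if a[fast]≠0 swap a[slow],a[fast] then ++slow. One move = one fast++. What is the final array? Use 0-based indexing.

[8, 3, 0, 0, 0, 0]

(s=0,f=0) a[fast]=0 → fast++
(s=0,f=1) a[fast]=0 → fast++
(s=0,f=2) a[fast]=0 → fast++
(s=0,f=3) a[fast]=8≠0 swap→a[0]=8 → slow++,fast++
(s=1,f=4) a[fast]=3≠0 swap→a[1]=3 → slow++,fast++
(s=2,f=5) a[fast]=0 → fast++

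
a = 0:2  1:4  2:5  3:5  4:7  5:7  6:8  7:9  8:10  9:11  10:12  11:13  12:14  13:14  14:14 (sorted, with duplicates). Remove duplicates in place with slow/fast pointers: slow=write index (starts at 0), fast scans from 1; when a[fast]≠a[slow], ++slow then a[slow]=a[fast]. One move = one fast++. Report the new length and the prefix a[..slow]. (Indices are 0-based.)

slow=0 fast=1: a[fast]=4≠a[slow]=2 write a[1]=4, slow++,fast++
slow=1 fast=2: a[fast]=5≠a[slow]=4 write a[2]=5, slow++,fast++
slow=2 fast=3: a[fast]=5=a[slow] dup, fast++
slow=2 fast=4: a[fast]=7≠a[slow]=5 write a[3]=7, slow++,fast++
slow=3 fast=5: a[fast]=7=a[slow] dup, fast++
slow=3 fast=6: a[fast]=8≠a[slow]=7 write a[4]=8, slow++,fast++
slow=4 fast=7: a[fast]=9≠a[slow]=8 write a[5]=9, slow++,fast++
slow=5 fast=8: a[fast]=10≠a[slow]=9 write a[6]=10, slow++,fast++
slow=6 fast=9: a[fast]=11≠a[slow]=10 write a[7]=11, slow++,fast++
slow=7 fast=10: a[fast]=12≠a[slow]=11 write a[8]=12, slow++,fast++
slow=8 fast=11: a[fast]=13≠a[slow]=12 write a[9]=13, slow++,fast++
slow=9 fast=12: a[fast]=14≠a[slow]=13 write a[10]=14, slow++,fast++
slow=10 fast=13: a[fast]=14=a[slow] dup, fast++
slow=10 fast=14: a[fast]=14=a[slow] dup, fast++

length 11; prefix = [2, 4, 5, 7, 8, 9, 10, 11, 12, 13, 14]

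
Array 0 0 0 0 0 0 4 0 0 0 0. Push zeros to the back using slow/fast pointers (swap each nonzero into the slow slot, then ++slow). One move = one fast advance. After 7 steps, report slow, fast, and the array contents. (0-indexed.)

slow=1, fast=7, a=[4, 0, 0, 0, 0, 0, 0, 0, 0, 0, 0]

slow=0 fast=0: a[fast]=0, fast++
slow=0 fast=1: a[fast]=0, fast++
slow=0 fast=2: a[fast]=0, fast++
slow=0 fast=3: a[fast]=0, fast++
slow=0 fast=4: a[fast]=0, fast++
slow=0 fast=5: a[fast]=0, fast++
slow=0 fast=6: a[fast]=4≠0 swap→a[0]=4, slow++,fast++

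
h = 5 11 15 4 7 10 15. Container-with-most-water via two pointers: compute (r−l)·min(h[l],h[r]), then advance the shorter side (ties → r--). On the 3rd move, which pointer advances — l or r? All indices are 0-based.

l=0 r=6: min(5,15)*6=30 best=30 *, l++
l=1 r=6: min(11,15)*5=55 best=55 *, l++
l=2 r=6: min(15,15)*4=60 best=60 *, r--

r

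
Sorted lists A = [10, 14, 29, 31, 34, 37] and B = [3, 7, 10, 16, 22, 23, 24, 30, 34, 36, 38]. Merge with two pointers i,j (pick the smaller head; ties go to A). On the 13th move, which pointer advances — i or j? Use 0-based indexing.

i

[i=0,j=0] A[i]=10>B[j]=3 take 3 → j++
[i=0,j=1] A[i]=10>B[j]=7 take 7 → j++
[i=0,j=2] A[i]=10<=B[j]=10 take 10 → i++
[i=1,j=2] A[i]=14>B[j]=10 take 10 → j++
[i=1,j=3] A[i]=14<=B[j]=16 take 14 → i++
[i=2,j=3] A[i]=29>B[j]=16 take 16 → j++
[i=2,j=4] A[i]=29>B[j]=22 take 22 → j++
[i=2,j=5] A[i]=29>B[j]=23 take 23 → j++
[i=2,j=6] A[i]=29>B[j]=24 take 24 → j++
[i=2,j=7] A[i]=29<=B[j]=30 take 29 → i++
[i=3,j=7] A[i]=31>B[j]=30 take 30 → j++
[i=3,j=8] A[i]=31<=B[j]=34 take 31 → i++
[i=4,j=8] A[i]=34<=B[j]=34 take 34 → i++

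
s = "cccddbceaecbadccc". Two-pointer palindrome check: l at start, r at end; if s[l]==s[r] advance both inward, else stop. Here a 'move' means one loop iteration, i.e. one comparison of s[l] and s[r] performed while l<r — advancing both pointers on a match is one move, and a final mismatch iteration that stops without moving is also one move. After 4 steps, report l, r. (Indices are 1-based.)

l=5, r=13

[1,17] 'c'=='c' → l++,r--
[2,16] 'c'=='c' → l++,r--
[3,15] 'c'=='c' → l++,r--
[4,14] 'd'=='d' → l++,r--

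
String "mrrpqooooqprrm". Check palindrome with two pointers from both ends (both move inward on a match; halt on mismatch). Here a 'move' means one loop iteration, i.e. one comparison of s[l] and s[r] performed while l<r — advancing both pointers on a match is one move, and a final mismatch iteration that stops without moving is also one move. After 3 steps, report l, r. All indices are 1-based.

l=4, r=11

l=1 r=14: 'm'=='m', l++,r--
l=2 r=13: 'r'=='r', l++,r--
l=3 r=12: 'r'=='r', l++,r--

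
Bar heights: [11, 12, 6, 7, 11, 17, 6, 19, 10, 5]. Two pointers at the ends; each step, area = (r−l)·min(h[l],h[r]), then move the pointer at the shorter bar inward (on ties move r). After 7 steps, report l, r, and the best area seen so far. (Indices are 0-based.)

l=5, r=7, best area=80

l=0 r=9: min(11,5)*9=45 best=45 *, r--
l=0 r=8: min(11,10)*8=80 best=80 *, r--
l=0 r=7: min(11,19)*7=77 best=80, l++
l=1 r=7: min(12,19)*6=72 best=80, l++
l=2 r=7: min(6,19)*5=30 best=80, l++
l=3 r=7: min(7,19)*4=28 best=80, l++
l=4 r=7: min(11,19)*3=33 best=80, l++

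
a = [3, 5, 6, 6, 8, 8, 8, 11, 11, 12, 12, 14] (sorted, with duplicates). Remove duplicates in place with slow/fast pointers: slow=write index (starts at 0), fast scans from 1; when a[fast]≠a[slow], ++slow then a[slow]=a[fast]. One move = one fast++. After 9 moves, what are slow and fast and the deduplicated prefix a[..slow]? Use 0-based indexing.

(s=0,f=1) a[fast]=5≠a[slow]=3 write a[1]=5 → slow++,fast++
(s=1,f=2) a[fast]=6≠a[slow]=5 write a[2]=6 → slow++,fast++
(s=2,f=3) a[fast]=6=a[slow] dup → fast++
(s=2,f=4) a[fast]=8≠a[slow]=6 write a[3]=8 → slow++,fast++
(s=3,f=5) a[fast]=8=a[slow] dup → fast++
(s=3,f=6) a[fast]=8=a[slow] dup → fast++
(s=3,f=7) a[fast]=11≠a[slow]=8 write a[4]=11 → slow++,fast++
(s=4,f=8) a[fast]=11=a[slow] dup → fast++
(s=4,f=9) a[fast]=12≠a[slow]=11 write a[5]=12 → slow++,fast++

slow=5, fast=10, prefix=[3, 5, 6, 8, 11, 12]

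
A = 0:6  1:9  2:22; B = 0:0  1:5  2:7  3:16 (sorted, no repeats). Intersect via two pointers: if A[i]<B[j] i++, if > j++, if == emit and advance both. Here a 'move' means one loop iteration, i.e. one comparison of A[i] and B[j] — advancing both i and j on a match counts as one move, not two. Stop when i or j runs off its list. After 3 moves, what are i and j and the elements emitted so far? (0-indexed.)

i=1, j=2, emitted=[]

[i=0,j=0] 6>0 → j++
[i=0,j=1] 6>5 → j++
[i=0,j=2] 6<7 → i++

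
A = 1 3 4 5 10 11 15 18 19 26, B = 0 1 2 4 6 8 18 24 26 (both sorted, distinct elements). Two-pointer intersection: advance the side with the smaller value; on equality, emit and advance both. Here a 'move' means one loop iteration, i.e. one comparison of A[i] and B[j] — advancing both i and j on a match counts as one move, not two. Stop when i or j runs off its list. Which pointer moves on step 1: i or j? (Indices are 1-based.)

[i=1,j=1] 1>0 → j++

j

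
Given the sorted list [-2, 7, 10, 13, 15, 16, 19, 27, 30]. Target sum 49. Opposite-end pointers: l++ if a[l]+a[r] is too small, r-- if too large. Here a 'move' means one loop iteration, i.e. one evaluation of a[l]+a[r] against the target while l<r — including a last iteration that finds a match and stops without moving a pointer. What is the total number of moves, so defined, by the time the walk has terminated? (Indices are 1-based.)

l=1 r=9: -2+30=28 <49, l++
l=2 r=9: 7+30=37 <49, l++
l=3 r=9: 10+30=40 <49, l++
l=4 r=9: 13+30=43 <49, l++
l=5 r=9: 15+30=45 <49, l++
l=6 r=9: 16+30=46 <49, l++
l=7 r=9: 19+30=49, found

7 moves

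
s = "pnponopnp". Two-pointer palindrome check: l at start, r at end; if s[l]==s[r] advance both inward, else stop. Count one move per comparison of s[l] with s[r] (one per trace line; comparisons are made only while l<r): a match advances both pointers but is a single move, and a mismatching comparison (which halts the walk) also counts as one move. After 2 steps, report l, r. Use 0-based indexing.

[0,8] 'p'=='p' → l++,r--
[1,7] 'n'=='n' → l++,r--

l=2, r=6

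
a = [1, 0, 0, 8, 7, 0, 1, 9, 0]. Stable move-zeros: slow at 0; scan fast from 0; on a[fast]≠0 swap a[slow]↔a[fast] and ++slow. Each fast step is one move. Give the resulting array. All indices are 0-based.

(s=0,f=0) a[fast]=1≠0 swap→a[0]=1 → slow++,fast++
(s=1,f=1) a[fast]=0 → fast++
(s=1,f=2) a[fast]=0 → fast++
(s=1,f=3) a[fast]=8≠0 swap→a[1]=8 → slow++,fast++
(s=2,f=4) a[fast]=7≠0 swap→a[2]=7 → slow++,fast++
(s=3,f=5) a[fast]=0 → fast++
(s=3,f=6) a[fast]=1≠0 swap→a[3]=1 → slow++,fast++
(s=4,f=7) a[fast]=9≠0 swap→a[4]=9 → slow++,fast++
(s=5,f=8) a[fast]=0 → fast++

[1, 8, 7, 1, 9, 0, 0, 0, 0]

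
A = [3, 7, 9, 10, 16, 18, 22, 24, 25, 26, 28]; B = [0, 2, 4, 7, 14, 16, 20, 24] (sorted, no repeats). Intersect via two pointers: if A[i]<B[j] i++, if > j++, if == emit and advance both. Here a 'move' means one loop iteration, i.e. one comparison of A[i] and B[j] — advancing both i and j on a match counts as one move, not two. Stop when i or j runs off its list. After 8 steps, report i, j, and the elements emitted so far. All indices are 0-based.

i=4, j=5, emitted=[7]

[i=0,j=0] 3>0 → j++
[i=0,j=1] 3>2 → j++
[i=0,j=2] 3<4 → i++
[i=1,j=2] 7>4 → j++
[i=1,j=3] 7==7 emit → i++,j++
[i=2,j=4] 9<14 → i++
[i=3,j=4] 10<14 → i++
[i=4,j=4] 16>14 → j++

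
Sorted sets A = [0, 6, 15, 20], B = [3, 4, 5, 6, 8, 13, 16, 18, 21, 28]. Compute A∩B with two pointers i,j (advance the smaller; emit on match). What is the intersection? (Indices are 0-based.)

intersection = [6]

i=0 j=0: 0<3, i++
i=1 j=0: 6>3, j++
i=1 j=1: 6>4, j++
i=1 j=2: 6>5, j++
i=1 j=3: 6==6 emit, i++,j++
i=2 j=4: 15>8, j++
i=2 j=5: 15>13, j++
i=2 j=6: 15<16, i++
i=3 j=6: 20>16, j++
i=3 j=7: 20>18, j++
i=3 j=8: 20<21, i++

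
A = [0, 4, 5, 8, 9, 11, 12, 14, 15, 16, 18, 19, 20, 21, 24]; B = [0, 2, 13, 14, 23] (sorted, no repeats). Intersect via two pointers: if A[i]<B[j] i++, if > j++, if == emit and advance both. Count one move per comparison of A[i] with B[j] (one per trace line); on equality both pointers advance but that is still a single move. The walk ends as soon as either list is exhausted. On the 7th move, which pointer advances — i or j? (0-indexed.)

i

i=0 j=0: 0==0 emit, i++,j++
i=1 j=1: 4>2, j++
i=1 j=2: 4<13, i++
i=2 j=2: 5<13, i++
i=3 j=2: 8<13, i++
i=4 j=2: 9<13, i++
i=5 j=2: 11<13, i++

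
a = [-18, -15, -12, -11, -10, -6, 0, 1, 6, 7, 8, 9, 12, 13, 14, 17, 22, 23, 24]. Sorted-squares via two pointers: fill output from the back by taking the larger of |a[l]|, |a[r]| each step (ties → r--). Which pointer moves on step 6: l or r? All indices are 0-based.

[0,18] |-18|<=|24| out[18]=576 → r--
[0,17] |-18|<=|23| out[17]=529 → r--
[0,16] |-18|<=|22| out[16]=484 → r--
[0,15] |-18|>|17| out[15]=324 → l++
[1,15] |-15|<=|17| out[14]=289 → r--
[1,14] |-15|>|14| out[13]=225 → l++

l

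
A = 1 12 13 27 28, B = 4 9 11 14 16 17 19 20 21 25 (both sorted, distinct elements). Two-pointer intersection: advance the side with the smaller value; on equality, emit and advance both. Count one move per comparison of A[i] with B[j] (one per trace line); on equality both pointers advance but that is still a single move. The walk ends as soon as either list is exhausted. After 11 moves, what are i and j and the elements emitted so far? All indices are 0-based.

i=3, j=8, emitted=[]

i=0 j=0: 1<4, i++
i=1 j=0: 12>4, j++
i=1 j=1: 12>9, j++
i=1 j=2: 12>11, j++
i=1 j=3: 12<14, i++
i=2 j=3: 13<14, i++
i=3 j=3: 27>14, j++
i=3 j=4: 27>16, j++
i=3 j=5: 27>17, j++
i=3 j=6: 27>19, j++
i=3 j=7: 27>20, j++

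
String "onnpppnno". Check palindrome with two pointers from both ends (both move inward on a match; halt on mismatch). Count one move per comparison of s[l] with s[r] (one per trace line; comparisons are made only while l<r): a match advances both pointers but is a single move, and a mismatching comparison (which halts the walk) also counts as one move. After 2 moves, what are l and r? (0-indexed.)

[0,8] 'o'=='o' → l++,r--
[1,7] 'n'=='n' → l++,r--

l=2, r=6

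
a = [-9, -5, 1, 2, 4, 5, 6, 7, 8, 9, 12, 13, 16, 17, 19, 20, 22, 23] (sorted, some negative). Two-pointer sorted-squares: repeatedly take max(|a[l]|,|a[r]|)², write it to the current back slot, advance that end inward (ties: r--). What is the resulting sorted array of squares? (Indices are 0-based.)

l=0 r=17: |-9|<=|23| out[17]=529, r--
l=0 r=16: |-9|<=|22| out[16]=484, r--
l=0 r=15: |-9|<=|20| out[15]=400, r--
l=0 r=14: |-9|<=|19| out[14]=361, r--
l=0 r=13: |-9|<=|17| out[13]=289, r--
l=0 r=12: |-9|<=|16| out[12]=256, r--
l=0 r=11: |-9|<=|13| out[11]=169, r--
l=0 r=10: |-9|<=|12| out[10]=144, r--
l=0 r=9: |-9|<=|9| out[9]=81, r--
l=0 r=8: |-9|>|8| out[8]=81, l++
l=1 r=8: |-5|<=|8| out[7]=64, r--
l=1 r=7: |-5|<=|7| out[6]=49, r--
l=1 r=6: |-5|<=|6| out[5]=36, r--
l=1 r=5: |-5|<=|5| out[4]=25, r--
l=1 r=4: |-5|>|4| out[3]=25, l++
l=2 r=4: |1|<=|4| out[2]=16, r--
l=2 r=3: |1|<=|2| out[1]=4, r--
l=2 r=2: |1|<=|1| out[0]=1, r--

[1, 4, 16, 25, 25, 36, 49, 64, 81, 81, 144, 169, 256, 289, 361, 400, 484, 529]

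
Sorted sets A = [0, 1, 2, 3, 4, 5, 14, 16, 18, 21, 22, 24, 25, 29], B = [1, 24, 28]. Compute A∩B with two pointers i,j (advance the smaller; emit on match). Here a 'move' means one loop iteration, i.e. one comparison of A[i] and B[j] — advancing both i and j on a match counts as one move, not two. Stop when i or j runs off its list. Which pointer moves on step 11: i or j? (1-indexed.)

[i=1,j=1] 0<1 → i++
[i=2,j=1] 1==1 emit → i++,j++
[i=3,j=2] 2<24 → i++
[i=4,j=2] 3<24 → i++
[i=5,j=2] 4<24 → i++
[i=6,j=2] 5<24 → i++
[i=7,j=2] 14<24 → i++
[i=8,j=2] 16<24 → i++
[i=9,j=2] 18<24 → i++
[i=10,j=2] 21<24 → i++
[i=11,j=2] 22<24 → i++

i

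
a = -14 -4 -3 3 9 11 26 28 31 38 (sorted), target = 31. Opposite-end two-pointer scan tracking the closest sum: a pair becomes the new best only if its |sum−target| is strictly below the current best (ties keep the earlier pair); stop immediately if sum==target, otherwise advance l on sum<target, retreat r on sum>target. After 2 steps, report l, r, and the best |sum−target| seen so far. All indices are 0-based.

l=0 r=9: -14+38=24 d=7 *, l++
l=1 r=9: -4+38=34 d=3 *, r--

l=1, r=8, best |Δ|=3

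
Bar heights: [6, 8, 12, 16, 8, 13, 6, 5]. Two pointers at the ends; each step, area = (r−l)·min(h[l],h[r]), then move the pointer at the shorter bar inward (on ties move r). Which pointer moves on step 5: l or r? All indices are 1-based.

l=1 r=8: min(6,5)*7=35 best=35 *, r--
l=1 r=7: min(6,6)*6=36 best=36 *, r--
l=1 r=6: min(6,13)*5=30 best=36, l++
l=2 r=6: min(8,13)*4=32 best=36, l++
l=3 r=6: min(12,13)*3=36 best=36, l++

l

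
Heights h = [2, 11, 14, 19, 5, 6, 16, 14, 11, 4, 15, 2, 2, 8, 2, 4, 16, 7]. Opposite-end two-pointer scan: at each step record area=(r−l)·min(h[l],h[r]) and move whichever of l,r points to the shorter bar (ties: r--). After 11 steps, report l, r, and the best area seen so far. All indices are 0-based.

l=3, r=9, best area=208

[0,17] min(2,7)*17=34 best=34 * → l++
[1,17] min(11,7)*16=112 best=112 * → r--
[1,16] min(11,16)*15=165 best=165 * → l++
[2,16] min(14,16)*14=196 best=196 * → l++
[3,16] min(19,16)*13=208 best=208 * → r--
[3,15] min(19,4)*12=48 best=208 → r--
[3,14] min(19,2)*11=22 best=208 → r--
[3,13] min(19,8)*10=80 best=208 → r--
[3,12] min(19,2)*9=18 best=208 → r--
[3,11] min(19,2)*8=16 best=208 → r--
[3,10] min(19,15)*7=105 best=208 → r--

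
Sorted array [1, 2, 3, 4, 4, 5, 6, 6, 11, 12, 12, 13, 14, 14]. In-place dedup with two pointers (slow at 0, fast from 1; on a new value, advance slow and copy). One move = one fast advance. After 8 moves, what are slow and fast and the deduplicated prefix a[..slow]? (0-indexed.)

slow=6, fast=9, prefix=[1, 2, 3, 4, 5, 6, 11]

(s=0,f=1) a[fast]=2≠a[slow]=1 write a[1]=2 → slow++,fast++
(s=1,f=2) a[fast]=3≠a[slow]=2 write a[2]=3 → slow++,fast++
(s=2,f=3) a[fast]=4≠a[slow]=3 write a[3]=4 → slow++,fast++
(s=3,f=4) a[fast]=4=a[slow] dup → fast++
(s=3,f=5) a[fast]=5≠a[slow]=4 write a[4]=5 → slow++,fast++
(s=4,f=6) a[fast]=6≠a[slow]=5 write a[5]=6 → slow++,fast++
(s=5,f=7) a[fast]=6=a[slow] dup → fast++
(s=5,f=8) a[fast]=11≠a[slow]=6 write a[6]=11 → slow++,fast++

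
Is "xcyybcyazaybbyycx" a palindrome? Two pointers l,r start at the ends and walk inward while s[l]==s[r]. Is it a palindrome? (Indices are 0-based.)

[0,16] 'x'=='x' → l++,r--
[1,15] 'c'=='c' → l++,r--
[2,14] 'y'=='y' → l++,r--
[3,13] 'y'=='y' → l++,r--
[4,12] 'b'=='b' → l++,r--
[5,11] 'c'!='b' → stop

not a palindrome (mismatch at 5,11)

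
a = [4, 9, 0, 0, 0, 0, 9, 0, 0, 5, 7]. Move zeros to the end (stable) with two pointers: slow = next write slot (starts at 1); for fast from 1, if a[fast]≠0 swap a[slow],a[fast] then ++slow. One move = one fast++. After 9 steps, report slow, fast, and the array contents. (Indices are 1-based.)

slow=1 fast=1: a[fast]=4≠0 swap→a[1]=4, slow++,fast++
slow=2 fast=2: a[fast]=9≠0 swap→a[2]=9, slow++,fast++
slow=3 fast=3: a[fast]=0, fast++
slow=3 fast=4: a[fast]=0, fast++
slow=3 fast=5: a[fast]=0, fast++
slow=3 fast=6: a[fast]=0, fast++
slow=3 fast=7: a[fast]=9≠0 swap→a[3]=9, slow++,fast++
slow=4 fast=8: a[fast]=0, fast++
slow=4 fast=9: a[fast]=0, fast++

slow=4, fast=10, a=[4, 9, 9, 0, 0, 0, 0, 0, 0, 5, 7]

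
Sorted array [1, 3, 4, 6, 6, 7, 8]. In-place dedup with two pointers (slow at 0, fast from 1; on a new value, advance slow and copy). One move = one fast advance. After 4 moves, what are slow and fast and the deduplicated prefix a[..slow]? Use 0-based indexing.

slow=3, fast=5, prefix=[1, 3, 4, 6]

slow=0 fast=1: a[fast]=3≠a[slow]=1 write a[1]=3, slow++,fast++
slow=1 fast=2: a[fast]=4≠a[slow]=3 write a[2]=4, slow++,fast++
slow=2 fast=3: a[fast]=6≠a[slow]=4 write a[3]=6, slow++,fast++
slow=3 fast=4: a[fast]=6=a[slow] dup, fast++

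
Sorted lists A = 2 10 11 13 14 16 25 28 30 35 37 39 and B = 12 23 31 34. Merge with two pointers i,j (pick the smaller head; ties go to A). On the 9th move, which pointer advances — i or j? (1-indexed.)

i

[i=1,j=1] A[i]=2<=B[j]=12 take 2 → i++
[i=2,j=1] A[i]=10<=B[j]=12 take 10 → i++
[i=3,j=1] A[i]=11<=B[j]=12 take 11 → i++
[i=4,j=1] A[i]=13>B[j]=12 take 12 → j++
[i=4,j=2] A[i]=13<=B[j]=23 take 13 → i++
[i=5,j=2] A[i]=14<=B[j]=23 take 14 → i++
[i=6,j=2] A[i]=16<=B[j]=23 take 16 → i++
[i=7,j=2] A[i]=25>B[j]=23 take 23 → j++
[i=7,j=3] A[i]=25<=B[j]=31 take 25 → i++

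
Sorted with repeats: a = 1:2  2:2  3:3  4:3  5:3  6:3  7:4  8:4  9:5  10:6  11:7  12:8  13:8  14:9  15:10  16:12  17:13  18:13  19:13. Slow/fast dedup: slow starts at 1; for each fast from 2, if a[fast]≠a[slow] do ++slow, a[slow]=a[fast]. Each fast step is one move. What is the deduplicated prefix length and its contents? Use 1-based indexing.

slow=1 fast=2: a[fast]=2=a[slow] dup, fast++
slow=1 fast=3: a[fast]=3≠a[slow]=2 write a[2]=3, slow++,fast++
slow=2 fast=4: a[fast]=3=a[slow] dup, fast++
slow=2 fast=5: a[fast]=3=a[slow] dup, fast++
slow=2 fast=6: a[fast]=3=a[slow] dup, fast++
slow=2 fast=7: a[fast]=4≠a[slow]=3 write a[3]=4, slow++,fast++
slow=3 fast=8: a[fast]=4=a[slow] dup, fast++
slow=3 fast=9: a[fast]=5≠a[slow]=4 write a[4]=5, slow++,fast++
slow=4 fast=10: a[fast]=6≠a[slow]=5 write a[5]=6, slow++,fast++
slow=5 fast=11: a[fast]=7≠a[slow]=6 write a[6]=7, slow++,fast++
slow=6 fast=12: a[fast]=8≠a[slow]=7 write a[7]=8, slow++,fast++
slow=7 fast=13: a[fast]=8=a[slow] dup, fast++
slow=7 fast=14: a[fast]=9≠a[slow]=8 write a[8]=9, slow++,fast++
slow=8 fast=15: a[fast]=10≠a[slow]=9 write a[9]=10, slow++,fast++
slow=9 fast=16: a[fast]=12≠a[slow]=10 write a[10]=12, slow++,fast++
slow=10 fast=17: a[fast]=13≠a[slow]=12 write a[11]=13, slow++,fast++
slow=11 fast=18: a[fast]=13=a[slow] dup, fast++
slow=11 fast=19: a[fast]=13=a[slow] dup, fast++

length 11; prefix = [2, 3, 4, 5, 6, 7, 8, 9, 10, 12, 13]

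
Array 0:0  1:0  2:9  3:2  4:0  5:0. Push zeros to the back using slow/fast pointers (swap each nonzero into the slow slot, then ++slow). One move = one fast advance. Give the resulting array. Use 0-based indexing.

[9, 2, 0, 0, 0, 0]

(s=0,f=0) a[fast]=0 → fast++
(s=0,f=1) a[fast]=0 → fast++
(s=0,f=2) a[fast]=9≠0 swap→a[0]=9 → slow++,fast++
(s=1,f=3) a[fast]=2≠0 swap→a[1]=2 → slow++,fast++
(s=2,f=4) a[fast]=0 → fast++
(s=2,f=5) a[fast]=0 → fast++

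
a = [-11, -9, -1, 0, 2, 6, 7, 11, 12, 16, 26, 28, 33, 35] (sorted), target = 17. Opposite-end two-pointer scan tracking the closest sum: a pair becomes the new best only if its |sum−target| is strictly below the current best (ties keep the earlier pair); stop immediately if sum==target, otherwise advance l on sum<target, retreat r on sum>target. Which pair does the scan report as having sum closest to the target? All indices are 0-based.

l=0 r=13: -11+35=24 d=7 *, r--
l=0 r=12: -11+33=22 d=5 *, r--
l=0 r=11: -11+28=17 d=0 *, stop

pair (-11, 28) with sum 17 (|Δ|=0)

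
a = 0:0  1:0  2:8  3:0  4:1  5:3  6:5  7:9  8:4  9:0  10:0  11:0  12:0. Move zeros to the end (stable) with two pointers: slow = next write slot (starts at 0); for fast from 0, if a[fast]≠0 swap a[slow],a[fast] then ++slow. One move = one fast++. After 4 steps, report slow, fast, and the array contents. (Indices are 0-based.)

(s=0,f=0) a[fast]=0 → fast++
(s=0,f=1) a[fast]=0 → fast++
(s=0,f=2) a[fast]=8≠0 swap→a[0]=8 → slow++,fast++
(s=1,f=3) a[fast]=0 → fast++

slow=1, fast=4, a=[8, 0, 0, 0, 1, 3, 5, 9, 4, 0, 0, 0, 0]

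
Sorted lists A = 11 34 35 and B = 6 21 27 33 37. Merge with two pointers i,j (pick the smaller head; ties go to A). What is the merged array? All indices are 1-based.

i=1 j=1: A[i]=11>B[j]=6 take 6, j++
i=1 j=2: A[i]=11<=B[j]=21 take 11, i++
i=2 j=2: A[i]=34>B[j]=21 take 21, j++
i=2 j=3: A[i]=34>B[j]=27 take 27, j++
i=2 j=4: A[i]=34>B[j]=33 take 33, j++
i=2 j=5: A[i]=34<=B[j]=37 take 34, i++
i=3 j=5: A[i]=35<=B[j]=37 take 35, i++
i=4 j=5: A done, take B[j]=37, j++

[6, 11, 21, 27, 33, 34, 35, 37]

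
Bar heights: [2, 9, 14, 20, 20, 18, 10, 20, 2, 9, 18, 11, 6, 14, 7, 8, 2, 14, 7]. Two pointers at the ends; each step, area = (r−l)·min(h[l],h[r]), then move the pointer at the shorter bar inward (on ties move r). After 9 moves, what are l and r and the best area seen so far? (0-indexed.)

l=0 r=18: min(2,7)*18=36 best=36 *, l++
l=1 r=18: min(9,7)*17=119 best=119 *, r--
l=1 r=17: min(9,14)*16=144 best=144 *, l++
l=2 r=17: min(14,14)*15=210 best=210 *, r--
l=2 r=16: min(14,2)*14=28 best=210, r--
l=2 r=15: min(14,8)*13=104 best=210, r--
l=2 r=14: min(14,7)*12=84 best=210, r--
l=2 r=13: min(14,14)*11=154 best=210, r--
l=2 r=12: min(14,6)*10=60 best=210, r--

l=2, r=11, best area=210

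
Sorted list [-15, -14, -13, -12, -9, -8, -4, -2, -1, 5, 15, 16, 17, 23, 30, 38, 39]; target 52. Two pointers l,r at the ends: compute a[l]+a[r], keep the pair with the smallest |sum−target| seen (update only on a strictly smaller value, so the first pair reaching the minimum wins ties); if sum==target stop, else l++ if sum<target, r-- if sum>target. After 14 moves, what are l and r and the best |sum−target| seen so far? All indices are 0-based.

l=12, r=14, best |Δ|=1

l=0 r=16: -15+39=24 d=28 *, l++
l=1 r=16: -14+39=25 d=27 *, l++
l=2 r=16: -13+39=26 d=26 *, l++
l=3 r=16: -12+39=27 d=25 *, l++
l=4 r=16: -9+39=30 d=22 *, l++
l=5 r=16: -8+39=31 d=21 *, l++
l=6 r=16: -4+39=35 d=17 *, l++
l=7 r=16: -2+39=37 d=15 *, l++
l=8 r=16: -1+39=38 d=14 *, l++
l=9 r=16: 5+39=44 d=8 *, l++
l=10 r=16: 15+39=54 d=2 *, r--
l=10 r=15: 15+38=53 d=1 *, r--
l=10 r=14: 15+30=45 d=7, l++
l=11 r=14: 16+30=46 d=6, l++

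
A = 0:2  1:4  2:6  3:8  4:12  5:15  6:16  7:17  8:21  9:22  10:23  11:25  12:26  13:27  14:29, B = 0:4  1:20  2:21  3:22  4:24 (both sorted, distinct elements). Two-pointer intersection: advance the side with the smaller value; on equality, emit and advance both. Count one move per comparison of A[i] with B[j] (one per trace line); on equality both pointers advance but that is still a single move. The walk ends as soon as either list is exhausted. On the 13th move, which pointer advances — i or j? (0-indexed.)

j

[i=0,j=0] 2<4 → i++
[i=1,j=0] 4==4 emit → i++,j++
[i=2,j=1] 6<20 → i++
[i=3,j=1] 8<20 → i++
[i=4,j=1] 12<20 → i++
[i=5,j=1] 15<20 → i++
[i=6,j=1] 16<20 → i++
[i=7,j=1] 17<20 → i++
[i=8,j=1] 21>20 → j++
[i=8,j=2] 21==21 emit → i++,j++
[i=9,j=3] 22==22 emit → i++,j++
[i=10,j=4] 23<24 → i++
[i=11,j=4] 25>24 → j++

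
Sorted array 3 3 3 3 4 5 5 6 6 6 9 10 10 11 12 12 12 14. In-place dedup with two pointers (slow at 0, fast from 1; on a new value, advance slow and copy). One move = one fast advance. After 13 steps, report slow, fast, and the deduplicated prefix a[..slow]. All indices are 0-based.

slow=0 fast=1: a[fast]=3=a[slow] dup, fast++
slow=0 fast=2: a[fast]=3=a[slow] dup, fast++
slow=0 fast=3: a[fast]=3=a[slow] dup, fast++
slow=0 fast=4: a[fast]=4≠a[slow]=3 write a[1]=4, slow++,fast++
slow=1 fast=5: a[fast]=5≠a[slow]=4 write a[2]=5, slow++,fast++
slow=2 fast=6: a[fast]=5=a[slow] dup, fast++
slow=2 fast=7: a[fast]=6≠a[slow]=5 write a[3]=6, slow++,fast++
slow=3 fast=8: a[fast]=6=a[slow] dup, fast++
slow=3 fast=9: a[fast]=6=a[slow] dup, fast++
slow=3 fast=10: a[fast]=9≠a[slow]=6 write a[4]=9, slow++,fast++
slow=4 fast=11: a[fast]=10≠a[slow]=9 write a[5]=10, slow++,fast++
slow=5 fast=12: a[fast]=10=a[slow] dup, fast++
slow=5 fast=13: a[fast]=11≠a[slow]=10 write a[6]=11, slow++,fast++

slow=6, fast=14, prefix=[3, 4, 5, 6, 9, 10, 11]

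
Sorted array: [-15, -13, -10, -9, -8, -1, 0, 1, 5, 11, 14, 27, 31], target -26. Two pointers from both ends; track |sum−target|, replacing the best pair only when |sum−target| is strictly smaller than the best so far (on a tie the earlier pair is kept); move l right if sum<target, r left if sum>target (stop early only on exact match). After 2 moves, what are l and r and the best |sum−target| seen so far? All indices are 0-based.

l=0 r=12: -15+31=16 d=42 *, r--
l=0 r=11: -15+27=12 d=38 *, r--

l=0, r=10, best |Δ|=38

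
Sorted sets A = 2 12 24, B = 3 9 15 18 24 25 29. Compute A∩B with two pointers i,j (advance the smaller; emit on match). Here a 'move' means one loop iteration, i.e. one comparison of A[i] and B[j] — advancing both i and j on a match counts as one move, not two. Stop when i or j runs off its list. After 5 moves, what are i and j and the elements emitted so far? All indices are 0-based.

i=2, j=3, emitted=[]

[i=0,j=0] 2<3 → i++
[i=1,j=0] 12>3 → j++
[i=1,j=1] 12>9 → j++
[i=1,j=2] 12<15 → i++
[i=2,j=2] 24>15 → j++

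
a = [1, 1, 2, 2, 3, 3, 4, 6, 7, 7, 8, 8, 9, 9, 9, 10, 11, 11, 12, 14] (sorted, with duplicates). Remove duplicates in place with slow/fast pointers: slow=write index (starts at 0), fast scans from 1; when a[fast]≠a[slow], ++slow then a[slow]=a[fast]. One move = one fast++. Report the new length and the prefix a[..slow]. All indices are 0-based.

(s=0,f=1) a[fast]=1=a[slow] dup → fast++
(s=0,f=2) a[fast]=2≠a[slow]=1 write a[1]=2 → slow++,fast++
(s=1,f=3) a[fast]=2=a[slow] dup → fast++
(s=1,f=4) a[fast]=3≠a[slow]=2 write a[2]=3 → slow++,fast++
(s=2,f=5) a[fast]=3=a[slow] dup → fast++
(s=2,f=6) a[fast]=4≠a[slow]=3 write a[3]=4 → slow++,fast++
(s=3,f=7) a[fast]=6≠a[slow]=4 write a[4]=6 → slow++,fast++
(s=4,f=8) a[fast]=7≠a[slow]=6 write a[5]=7 → slow++,fast++
(s=5,f=9) a[fast]=7=a[slow] dup → fast++
(s=5,f=10) a[fast]=8≠a[slow]=7 write a[6]=8 → slow++,fast++
(s=6,f=11) a[fast]=8=a[slow] dup → fast++
(s=6,f=12) a[fast]=9≠a[slow]=8 write a[7]=9 → slow++,fast++
(s=7,f=13) a[fast]=9=a[slow] dup → fast++
(s=7,f=14) a[fast]=9=a[slow] dup → fast++
(s=7,f=15) a[fast]=10≠a[slow]=9 write a[8]=10 → slow++,fast++
(s=8,f=16) a[fast]=11≠a[slow]=10 write a[9]=11 → slow++,fast++
(s=9,f=17) a[fast]=11=a[slow] dup → fast++
(s=9,f=18) a[fast]=12≠a[slow]=11 write a[10]=12 → slow++,fast++
(s=10,f=19) a[fast]=14≠a[slow]=12 write a[11]=14 → slow++,fast++

length 12; prefix = [1, 2, 3, 4, 6, 7, 8, 9, 10, 11, 12, 14]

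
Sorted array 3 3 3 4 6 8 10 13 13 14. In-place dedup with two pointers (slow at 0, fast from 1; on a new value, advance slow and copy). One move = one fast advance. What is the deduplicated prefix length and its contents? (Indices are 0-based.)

slow=0 fast=1: a[fast]=3=a[slow] dup, fast++
slow=0 fast=2: a[fast]=3=a[slow] dup, fast++
slow=0 fast=3: a[fast]=4≠a[slow]=3 write a[1]=4, slow++,fast++
slow=1 fast=4: a[fast]=6≠a[slow]=4 write a[2]=6, slow++,fast++
slow=2 fast=5: a[fast]=8≠a[slow]=6 write a[3]=8, slow++,fast++
slow=3 fast=6: a[fast]=10≠a[slow]=8 write a[4]=10, slow++,fast++
slow=4 fast=7: a[fast]=13≠a[slow]=10 write a[5]=13, slow++,fast++
slow=5 fast=8: a[fast]=13=a[slow] dup, fast++
slow=5 fast=9: a[fast]=14≠a[slow]=13 write a[6]=14, slow++,fast++

length 7; prefix = [3, 4, 6, 8, 10, 13, 14]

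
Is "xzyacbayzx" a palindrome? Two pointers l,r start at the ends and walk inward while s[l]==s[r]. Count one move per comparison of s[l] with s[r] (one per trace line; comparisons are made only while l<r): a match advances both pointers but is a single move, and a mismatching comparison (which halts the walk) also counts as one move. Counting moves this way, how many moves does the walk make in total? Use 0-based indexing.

5 moves

l=0 r=9: 'x'=='x', l++,r--
l=1 r=8: 'z'=='z', l++,r--
l=2 r=7: 'y'=='y', l++,r--
l=3 r=6: 'a'=='a', l++,r--
l=4 r=5: 'c'!='b', stop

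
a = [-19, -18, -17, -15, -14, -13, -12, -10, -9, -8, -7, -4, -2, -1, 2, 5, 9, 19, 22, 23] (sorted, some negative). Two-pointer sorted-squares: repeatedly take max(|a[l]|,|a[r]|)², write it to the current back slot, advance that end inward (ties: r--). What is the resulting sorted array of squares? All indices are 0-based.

l=0 r=19: |-19|<=|23| out[19]=529, r--
l=0 r=18: |-19|<=|22| out[18]=484, r--
l=0 r=17: |-19|<=|19| out[17]=361, r--
l=0 r=16: |-19|>|9| out[16]=361, l++
l=1 r=16: |-18|>|9| out[15]=324, l++
l=2 r=16: |-17|>|9| out[14]=289, l++
l=3 r=16: |-15|>|9| out[13]=225, l++
l=4 r=16: |-14|>|9| out[12]=196, l++
l=5 r=16: |-13|>|9| out[11]=169, l++
l=6 r=16: |-12|>|9| out[10]=144, l++
l=7 r=16: |-10|>|9| out[9]=100, l++
l=8 r=16: |-9|<=|9| out[8]=81, r--
l=8 r=15: |-9|>|5| out[7]=81, l++
l=9 r=15: |-8|>|5| out[6]=64, l++
l=10 r=15: |-7|>|5| out[5]=49, l++
l=11 r=15: |-4|<=|5| out[4]=25, r--
l=11 r=14: |-4|>|2| out[3]=16, l++
l=12 r=14: |-2|<=|2| out[2]=4, r--
l=12 r=13: |-2|>|-1| out[1]=4, l++
l=13 r=13: |-1|<=|-1| out[0]=1, r--

[1, 4, 4, 16, 25, 49, 64, 81, 81, 100, 144, 169, 196, 225, 289, 324, 361, 361, 484, 529]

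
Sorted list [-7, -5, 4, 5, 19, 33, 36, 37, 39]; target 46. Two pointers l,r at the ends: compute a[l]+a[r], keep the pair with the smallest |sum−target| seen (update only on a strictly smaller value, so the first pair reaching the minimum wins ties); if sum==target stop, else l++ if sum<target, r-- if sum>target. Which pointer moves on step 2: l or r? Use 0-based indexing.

[0,8] -7+39=32 d=14 * → l++
[1,8] -5+39=34 d=12 * → l++

l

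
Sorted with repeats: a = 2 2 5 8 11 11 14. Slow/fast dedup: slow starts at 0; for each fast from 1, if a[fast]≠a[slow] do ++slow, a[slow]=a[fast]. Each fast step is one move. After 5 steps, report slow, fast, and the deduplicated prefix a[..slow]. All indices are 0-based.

slow=3, fast=6, prefix=[2, 5, 8, 11]

slow=0 fast=1: a[fast]=2=a[slow] dup, fast++
slow=0 fast=2: a[fast]=5≠a[slow]=2 write a[1]=5, slow++,fast++
slow=1 fast=3: a[fast]=8≠a[slow]=5 write a[2]=8, slow++,fast++
slow=2 fast=4: a[fast]=11≠a[slow]=8 write a[3]=11, slow++,fast++
slow=3 fast=5: a[fast]=11=a[slow] dup, fast++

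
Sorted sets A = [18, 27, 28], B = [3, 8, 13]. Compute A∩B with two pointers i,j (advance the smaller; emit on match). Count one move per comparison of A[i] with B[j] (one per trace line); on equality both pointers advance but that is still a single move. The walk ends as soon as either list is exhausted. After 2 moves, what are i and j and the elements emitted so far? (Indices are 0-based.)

i=0 j=0: 18>3, j++
i=0 j=1: 18>8, j++

i=0, j=2, emitted=[]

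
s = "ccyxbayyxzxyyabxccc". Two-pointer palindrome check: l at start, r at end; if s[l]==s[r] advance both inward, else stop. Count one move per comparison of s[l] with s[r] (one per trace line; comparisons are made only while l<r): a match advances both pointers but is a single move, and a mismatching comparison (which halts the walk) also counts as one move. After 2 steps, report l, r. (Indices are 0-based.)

l=2, r=16

[0,18] 'c'=='c' → l++,r--
[1,17] 'c'=='c' → l++,r--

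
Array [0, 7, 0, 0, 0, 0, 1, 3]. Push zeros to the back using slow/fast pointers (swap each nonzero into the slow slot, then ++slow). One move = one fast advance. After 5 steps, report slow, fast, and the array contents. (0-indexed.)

slow=1, fast=5, a=[7, 0, 0, 0, 0, 0, 1, 3]

slow=0 fast=0: a[fast]=0, fast++
slow=0 fast=1: a[fast]=7≠0 swap→a[0]=7, slow++,fast++
slow=1 fast=2: a[fast]=0, fast++
slow=1 fast=3: a[fast]=0, fast++
slow=1 fast=4: a[fast]=0, fast++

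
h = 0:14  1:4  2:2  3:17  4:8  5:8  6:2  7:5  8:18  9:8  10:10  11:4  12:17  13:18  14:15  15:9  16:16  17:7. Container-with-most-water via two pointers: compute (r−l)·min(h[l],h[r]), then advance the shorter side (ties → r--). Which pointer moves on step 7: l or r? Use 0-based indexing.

r

l=0 r=17: min(14,7)*17=119 best=119 *, r--
l=0 r=16: min(14,16)*16=224 best=224 *, l++
l=1 r=16: min(4,16)*15=60 best=224, l++
l=2 r=16: min(2,16)*14=28 best=224, l++
l=3 r=16: min(17,16)*13=208 best=224, r--
l=3 r=15: min(17,9)*12=108 best=224, r--
l=3 r=14: min(17,15)*11=165 best=224, r--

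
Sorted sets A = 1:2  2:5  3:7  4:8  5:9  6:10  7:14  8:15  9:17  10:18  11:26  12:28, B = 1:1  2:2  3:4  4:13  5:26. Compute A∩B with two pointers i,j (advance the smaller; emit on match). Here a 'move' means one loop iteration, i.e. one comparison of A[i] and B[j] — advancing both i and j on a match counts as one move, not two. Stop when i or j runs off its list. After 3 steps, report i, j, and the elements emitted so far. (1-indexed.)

i=1 j=1: 2>1, j++
i=1 j=2: 2==2 emit, i++,j++
i=2 j=3: 5>4, j++

i=2, j=4, emitted=[2]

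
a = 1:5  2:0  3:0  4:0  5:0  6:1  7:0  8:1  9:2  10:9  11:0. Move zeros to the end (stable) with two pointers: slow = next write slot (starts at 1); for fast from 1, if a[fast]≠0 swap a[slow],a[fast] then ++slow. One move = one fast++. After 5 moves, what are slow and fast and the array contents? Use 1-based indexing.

slow=1 fast=1: a[fast]=5≠0 swap→a[1]=5, slow++,fast++
slow=2 fast=2: a[fast]=0, fast++
slow=2 fast=3: a[fast]=0, fast++
slow=2 fast=4: a[fast]=0, fast++
slow=2 fast=5: a[fast]=0, fast++

slow=2, fast=6, a=[5, 0, 0, 0, 0, 1, 0, 1, 2, 9, 0]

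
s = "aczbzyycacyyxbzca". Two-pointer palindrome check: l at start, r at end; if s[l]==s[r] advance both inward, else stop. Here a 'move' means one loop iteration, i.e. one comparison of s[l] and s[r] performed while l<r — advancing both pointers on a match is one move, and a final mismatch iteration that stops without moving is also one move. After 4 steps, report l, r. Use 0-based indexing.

l=4, r=12

[0,16] 'a'=='a' → l++,r--
[1,15] 'c'=='c' → l++,r--
[2,14] 'z'=='z' → l++,r--
[3,13] 'b'=='b' → l++,r--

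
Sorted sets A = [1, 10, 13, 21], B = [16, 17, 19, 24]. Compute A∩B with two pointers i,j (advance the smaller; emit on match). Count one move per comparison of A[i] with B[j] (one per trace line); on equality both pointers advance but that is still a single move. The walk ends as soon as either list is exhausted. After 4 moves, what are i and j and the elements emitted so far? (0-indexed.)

i=3, j=1, emitted=[]

i=0 j=0: 1<16, i++
i=1 j=0: 10<16, i++
i=2 j=0: 13<16, i++
i=3 j=0: 21>16, j++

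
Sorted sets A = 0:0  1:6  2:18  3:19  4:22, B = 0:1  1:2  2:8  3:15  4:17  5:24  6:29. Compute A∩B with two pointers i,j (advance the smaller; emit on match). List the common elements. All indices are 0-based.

i=0 j=0: 0<1, i++
i=1 j=0: 6>1, j++
i=1 j=1: 6>2, j++
i=1 j=2: 6<8, i++
i=2 j=2: 18>8, j++
i=2 j=3: 18>15, j++
i=2 j=4: 18>17, j++
i=2 j=5: 18<24, i++
i=3 j=5: 19<24, i++
i=4 j=5: 22<24, i++

intersection = []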